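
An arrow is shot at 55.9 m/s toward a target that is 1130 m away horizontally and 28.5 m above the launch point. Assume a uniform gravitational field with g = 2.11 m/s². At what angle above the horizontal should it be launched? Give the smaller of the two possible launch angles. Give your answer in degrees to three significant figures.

26.7°

Trajectory: y = x tanθ − g x² (1 + tan²θ)/(2v₀²). With x = 1130, y = 28.5, v₀ = 55.9, g = 2.11:
431.1 tan²θ − 1130 tanθ + (459.6) = 0.
tanθ = [1130 ± √(1130² − 4 × 431.1 × (459.6))] / (2 × 431.1) = (1130 ± 695.9) / 862.2, giving tanθ = 0.5034 or 2.118.
θ = 26.72° or 64.72°; the smaller is 26.72°.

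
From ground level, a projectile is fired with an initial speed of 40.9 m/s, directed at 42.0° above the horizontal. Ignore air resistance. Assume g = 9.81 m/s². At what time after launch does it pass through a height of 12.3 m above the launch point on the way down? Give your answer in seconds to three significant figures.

Components: vₓ = 40.90 cos 42.0° = 30.39 m/s, v_y0 = 40.90 sin 42.0° = 27.37 m/s.
Require v_y0 t − ½ g t² = 12.3, i.e. 4.905 t² − 27.37 t + 12.3 = 0.
Quadratic formula: t = (27.37 ± √507.65) / 9.81 = (27.37 ± 22.53) / 9.81 → t = 0.4930 s or 5.086 s.
The descending-branch root is 5.086 s.

5.09 s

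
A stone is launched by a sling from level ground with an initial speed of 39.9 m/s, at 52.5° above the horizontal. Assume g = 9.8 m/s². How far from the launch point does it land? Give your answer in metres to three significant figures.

157 m

Resolve: vₓ = 39.90 cos 52.5° = 24.29 m/s and v_y0 = 39.90 sin 52.5° = 31.65 m/s.
Time aloft: T = 2 v_y0 / g = 2 × 31.65 / 9.80 = 6.460 s.
Horizontal distance R = vₓ T = 24.29 × 6.460 = 156.9 m.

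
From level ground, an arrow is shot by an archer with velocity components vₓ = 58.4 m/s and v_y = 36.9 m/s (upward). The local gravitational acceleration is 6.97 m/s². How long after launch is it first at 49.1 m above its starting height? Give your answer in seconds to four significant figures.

1.561 s

Set y = v_y0 t − ½ g t² = 49.1: 3.485 t² − 36.90 t + 49.1 = 0.
t = [36.90 ± √(36.90² − 2·6.97·49.1)] / 6.97 = (36.90 ± 26.02) / 6.97, so t = 1.561 s or t = 9.028 s.
The first (ascending) time is 1.561 s.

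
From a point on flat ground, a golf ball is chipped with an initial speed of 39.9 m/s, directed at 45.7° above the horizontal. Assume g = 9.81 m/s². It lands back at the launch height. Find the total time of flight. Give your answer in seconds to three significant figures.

5.82 s

Components: vₓ = 39.90 cos 45.7° = 27.87 m/s, v_y0 = 39.90 sin 45.7° = 28.56 m/s.
Time of flight on level ground: T = 2 v_y0 / g = 2 × 28.56 / 9.81 = 5.822 s.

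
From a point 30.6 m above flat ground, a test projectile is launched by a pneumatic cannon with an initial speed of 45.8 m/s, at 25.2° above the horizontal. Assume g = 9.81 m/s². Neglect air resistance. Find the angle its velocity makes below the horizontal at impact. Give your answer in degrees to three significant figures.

Horizontal component vₓ = 45.80 cos 25.2° = 41.44 m/s; vertical v_y0 = 45.80 sin 25.2° = 19.50 m/s.
Vertical motion (up positive, ground at y = 0): 4.905 t² − (19.50) t − 30.6 = 0, so t = (19.50 + √(19.50² + 2·9.81·30.6)) / 9.81 = (19.50 + 31.32) / 9.81 = 5.180 s.
At impact: v_y = v_y0 − g t = −31.32 m/s; vₓ = 41.44 m/s.
Angle below horizontal: arctan(|v_y|/vₓ) = arctan(31.32/41.44) = 37.08°.

37.1°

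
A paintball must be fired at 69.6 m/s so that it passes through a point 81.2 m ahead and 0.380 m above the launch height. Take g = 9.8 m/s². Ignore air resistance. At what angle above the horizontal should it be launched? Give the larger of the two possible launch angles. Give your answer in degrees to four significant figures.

Trajectory: y = x tanθ − g x² (1 + tan²θ)/(2v₀²). With x = 81.2, y = 0.380, v₀ = 69.6, g = 9.80:
6.669 tan²θ − 81.2 tanθ + (7.049) = 0.
tanθ = [81.2 ± √(81.2² − 4 × 6.669 × (7.049))] / (2 × 6.669) = (81.2 ± 80.03) / 13.34, giving tanθ = 0.08744 or 12.09.
θ = 4.997° or 85.27°; the larger is 85.27°.

85.27°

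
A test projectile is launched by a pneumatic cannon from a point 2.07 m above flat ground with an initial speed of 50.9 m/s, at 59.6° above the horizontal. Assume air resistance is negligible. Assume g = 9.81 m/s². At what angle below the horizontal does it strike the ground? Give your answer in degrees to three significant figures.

59.9°

Horizontal component vₓ = 50.90 cos 59.6° = 25.76 m/s; vertical v_y0 = 50.90 sin 59.6° = 43.90 m/s.
The projectile lands when y = 2.07 + (43.90) t − ½·9.81·t² = 0. Positive root: t = (43.90 + √(43.90² + 2·9.81·2.07)) / 9.81 = (43.90 + 44.36) / 9.81 = 8.997 s.
At impact: v_y = v_y0 − g t = −44.36 m/s; vₓ = 25.76 m/s.
Angle below horizontal: arctan(|v_y|/vₓ) = arctan(44.36/25.76) = 59.86°.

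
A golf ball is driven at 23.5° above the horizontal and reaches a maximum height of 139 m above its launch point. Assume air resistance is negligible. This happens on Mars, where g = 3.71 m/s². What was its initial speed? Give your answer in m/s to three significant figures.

80.5 m/s

At the peak v_y = 0, so v_y0 = √(2gH) = √(2 × 3.71 × 139) = 32.12 m/s.
v_y0 = v₀ sin θ ⇒ v₀ = 32.12 / sin 23.5° = 80.54 m/s.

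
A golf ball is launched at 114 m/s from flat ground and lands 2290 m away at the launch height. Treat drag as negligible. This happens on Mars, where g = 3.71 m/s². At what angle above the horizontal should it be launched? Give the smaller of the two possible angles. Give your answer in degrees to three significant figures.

20.4°

R = v₀² sin 2θ / g gives sin 2θ = gR/v₀² = 3.71·2290/114² = 0.6537.
2θ = 40.82° or 180° − 40.82° = 139.2°, so θ = 20.41° or 69.59°.
The smaller angle is 20.41°.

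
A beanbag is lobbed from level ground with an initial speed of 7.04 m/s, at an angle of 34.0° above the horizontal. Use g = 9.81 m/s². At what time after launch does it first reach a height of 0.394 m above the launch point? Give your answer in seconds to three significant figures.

Resolve: vₓ = 7.040 cos 34.0° = 5.836 m/s and v_y0 = 7.040 sin 34.0° = 3.937 m/s.
Height y(t) = 3.937 t − 4.905 t² = 0.394 gives 4.905 t² − 3.937 t + 0.394 = 0.
Quadratic formula: t = (3.937 ± √7.7675) / 9.81 = (3.937 ± 2.787) / 9.81 → t = 0.1172 s or 0.6854 s.
The first (ascending) time is 0.1172 s.

0.117 s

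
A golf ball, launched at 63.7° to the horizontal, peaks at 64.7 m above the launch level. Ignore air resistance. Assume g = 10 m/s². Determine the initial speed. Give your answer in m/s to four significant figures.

At the peak v_y = 0, so v_y0 = √(2gH) = √(2 × 10.0 × 64.7) = 35.97 m/s.
v_y0 = v₀ sin θ ⇒ v₀ = 35.97 / sin 63.7° = 40.13 m/s.

40.13 m/s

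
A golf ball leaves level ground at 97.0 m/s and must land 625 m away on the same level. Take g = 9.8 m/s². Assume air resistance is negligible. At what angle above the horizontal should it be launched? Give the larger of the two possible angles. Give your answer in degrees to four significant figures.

Level-ground range R = v₀² sin(2θ)/g ⇒ sin(2θ) = gR/v₀² = 9.80 × 625 / 97.0² = 0.6510.
2θ = 40.61° or 180° − 40.61° = 139.4°, so θ = 20.31° or 69.69°.
The larger angle is 69.69°.

69.69°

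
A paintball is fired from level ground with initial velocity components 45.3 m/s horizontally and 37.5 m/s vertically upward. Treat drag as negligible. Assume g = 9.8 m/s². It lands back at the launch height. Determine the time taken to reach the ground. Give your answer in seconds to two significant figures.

Time of flight on level ground: T = 2 v_y0 / g = 2 × 37.50 / 9.80 = 7.653 s.

7.7 s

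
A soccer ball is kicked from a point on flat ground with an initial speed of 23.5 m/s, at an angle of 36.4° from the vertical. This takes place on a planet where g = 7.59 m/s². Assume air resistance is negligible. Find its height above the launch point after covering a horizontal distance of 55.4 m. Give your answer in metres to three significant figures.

vₓ = 23.50 sin 36.4° = 13.95 m/s; v_y0 = 23.50 cos 36.4° = 18.92 m/s.
x = vₓ t ⇒ t = 55.4/13.95 = 3.973 s.
Height: y = v_y0 t − ½ g t² = 18.92 × 3.973 − 3.795 × 3.973² = 75.14 − 59.89 = 15.25 m.

15.3 m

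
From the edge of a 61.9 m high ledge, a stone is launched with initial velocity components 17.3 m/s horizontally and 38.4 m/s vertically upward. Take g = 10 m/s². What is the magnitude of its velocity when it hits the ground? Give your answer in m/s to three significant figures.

With up positive and y = 0 at the ground: y(t) = 61.9 + (38.40) t − 5.000 t². Setting y = 0 and taking the positive root: t = [38.40 + √(38.40² + 2·10.0·61.9)] / 10.0 = (38.40 + 52.08) / 10.0 = 9.048 s.
Vertical velocity at impact: v_y = v_y0 − g t = 38.40 − 10.0 × 9.048 = −52.08 m/s.
Speed: |v| = √(vₓ² + v_y²) = √(17.30² + 52.08²) = 54.88 m/s.

54.9 m/s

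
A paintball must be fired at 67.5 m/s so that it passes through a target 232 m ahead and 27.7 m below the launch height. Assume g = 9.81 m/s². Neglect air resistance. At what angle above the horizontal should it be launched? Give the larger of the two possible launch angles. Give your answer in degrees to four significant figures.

Trajectory: y = x tanθ − g x² (1 + tan²θ)/(2v₀²). With x = 232, y = −27.7, v₀ = 67.5, g = 9.81:
57.94 tan²θ − 232 tanθ + (30.24) = 0.
tanθ = [232 ± √(232² − 4 × 57.94 × (30.24))] / (2 × 57.94) = (232 ± 216.4) / 115.9, giving tanθ = 0.1349 or 3.869.
θ = 7.683° or 75.51°; the larger is 75.51°.

75.51°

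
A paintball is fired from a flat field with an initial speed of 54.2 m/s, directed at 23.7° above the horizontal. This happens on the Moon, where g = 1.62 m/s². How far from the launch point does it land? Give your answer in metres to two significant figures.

1300 m

Horizontal component vₓ = 54.20 cos 23.7° = 49.63 m/s; vertical v_y0 = 54.20 sin 23.7° = 21.79 m/s.
Flight time T = 2 v_y0 / g = 26.90 s.
Horizontal distance R = vₓ T = 49.63 × 26.90 = 1335 m.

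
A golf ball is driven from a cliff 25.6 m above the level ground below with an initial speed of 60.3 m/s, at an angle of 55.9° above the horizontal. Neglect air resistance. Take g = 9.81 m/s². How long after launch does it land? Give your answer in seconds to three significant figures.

10.7 s

Components: vₓ = 60.30 cos 55.9° = 33.81 m/s, v_y0 = 60.30 sin 55.9° = 49.93 m/s.
With up positive and y = 0 at the ground: y(t) = 25.6 + (49.93) t − 4.905 t². Setting y = 0 and taking the positive root: t = [49.93 + √(49.93² + 2·9.81·25.6)] / 9.81 = (49.93 + 54.73) / 9.81 = 10.67 s.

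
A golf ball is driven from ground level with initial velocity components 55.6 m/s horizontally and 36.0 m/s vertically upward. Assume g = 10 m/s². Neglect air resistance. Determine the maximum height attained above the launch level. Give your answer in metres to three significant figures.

Peak height H = v_y0² / (2g) = 1296.0 / 20.00 = 64.80 m.

64.8 m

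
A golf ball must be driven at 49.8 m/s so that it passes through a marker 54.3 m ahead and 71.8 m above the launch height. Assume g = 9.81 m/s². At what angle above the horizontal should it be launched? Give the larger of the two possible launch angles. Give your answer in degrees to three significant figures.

82.5°

Trajectory: y = x tanθ − g x² (1 + tan²θ)/(2v₀²). With x = 54.3, y = 71.8, v₀ = 49.8, g = 9.81:
5.831 tan²θ − 54.3 tanθ + (77.63) = 0.
tanθ = [54.3 ± √(54.3² − 4 × 5.831 × (77.63))] / (2 × 5.831) = (54.3 ± 33.73) / 11.66, giving tanθ = 1.764 or 7.548.
θ = 60.45° or 82.45°; the larger is 82.45°.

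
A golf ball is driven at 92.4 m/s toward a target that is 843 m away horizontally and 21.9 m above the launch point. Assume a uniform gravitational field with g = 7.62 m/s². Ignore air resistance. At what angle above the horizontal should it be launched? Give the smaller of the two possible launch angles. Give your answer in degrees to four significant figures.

Trajectory: y = x tanθ − g x² (1 + tan²θ)/(2v₀²). With x = 843, y = 21.9, v₀ = 92.4, g = 7.62:
317.1 tan²θ − 843 tanθ + (339.0) = 0.
tanθ = [843 ± √(843² − 4 × 317.1 × (339.0))] / (2 × 317.1) = (843 ± 529.7) / 634.3, giving tanθ = 0.4940 or 2.164.
θ = 26.29° or 65.20°; the smaller is 26.29°.

26.29°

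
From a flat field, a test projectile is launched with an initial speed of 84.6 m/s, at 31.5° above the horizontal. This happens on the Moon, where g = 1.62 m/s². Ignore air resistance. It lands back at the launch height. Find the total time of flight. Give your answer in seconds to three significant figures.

Horizontal component vₓ = 84.60 cos 31.5° = 72.13 m/s; vertical v_y0 = 84.60 sin 31.5° = 44.20 m/s.
It returns to y = 0 when t = 2 v_y0 / g = 2(44.20)/1.62 = 54.57 s.

54.6 s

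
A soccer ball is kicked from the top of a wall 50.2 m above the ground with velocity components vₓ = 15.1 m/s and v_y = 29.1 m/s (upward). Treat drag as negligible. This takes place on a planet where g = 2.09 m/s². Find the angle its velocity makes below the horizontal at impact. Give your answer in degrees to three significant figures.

65.1°

The projectile lands when y = 50.2 + (29.10) t − ½·2.09·t² = 0. Positive root: t = (29.10 + √(29.10² + 2·2.09·50.2)) / 2.09 = (29.10 + 32.51) / 2.09 = 29.48 s.
At impact: v_y = v_y0 − g t = −32.51 m/s; vₓ = 15.10 m/s.
Angle below horizontal: arctan(|v_y|/vₓ) = arctan(32.51/15.10) = 65.08°.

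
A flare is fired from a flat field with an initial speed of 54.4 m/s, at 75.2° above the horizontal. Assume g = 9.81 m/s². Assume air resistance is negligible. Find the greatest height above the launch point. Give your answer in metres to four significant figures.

141.0 m

Components: vₓ = 54.40 cos 75.2° = 13.90 m/s, v_y0 = 54.40 sin 75.2° = 52.60 m/s.
Peak height H = v_y0² / (2g) = 2766.3 / 19.62 = 141.0 m.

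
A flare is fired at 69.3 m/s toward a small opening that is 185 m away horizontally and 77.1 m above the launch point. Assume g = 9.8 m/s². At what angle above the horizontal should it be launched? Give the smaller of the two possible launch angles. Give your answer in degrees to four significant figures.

Trajectory: y = x tanθ − g x² (1 + tan²θ)/(2v₀²). With x = 185, y = 77.1, v₀ = 69.3, g = 9.80:
34.92 tan²θ − 185 tanθ + (112.0) = 0.
tanθ = [185 ± √(185² − 4 × 34.92 × (112.0))] / (2 × 34.92) = (185 ± 136.3) / 69.84, giving tanθ = 0.6973 or 4.601.
θ = 34.89° or 77.74°; the smaller is 34.89°.

34.89°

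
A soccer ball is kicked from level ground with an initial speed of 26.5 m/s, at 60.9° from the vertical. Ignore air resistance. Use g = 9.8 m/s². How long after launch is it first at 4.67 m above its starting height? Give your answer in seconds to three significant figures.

vₓ = 26.50 sin 60.9° = 23.15 m/s; v_y0 = 26.50 cos 60.9° = 12.89 m/s.
Set y = v_y0 t − ½ g t² = 4.67: 4.900 t² − 12.89 t + 4.67 = 0.
Quadratic formula: t = (12.89 ± √74.566) / 9.80 = (12.89 ± 8.635) / 9.80 → t = 0.4340 s or 2.196 s.
The first (ascending) time is 0.4340 s.

0.434 s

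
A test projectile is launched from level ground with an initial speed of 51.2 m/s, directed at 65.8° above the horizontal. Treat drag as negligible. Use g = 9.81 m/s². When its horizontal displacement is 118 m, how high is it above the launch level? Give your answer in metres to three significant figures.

Resolve: vₓ = 51.20 cos 65.8° = 20.99 m/s and v_y0 = 51.20 sin 65.8° = 46.70 m/s.
x = vₓ t ⇒ t = 118/20.99 = 5.622 s.
Height: y = v_y0 t − ½ g t² = 46.70 × 5.622 − 4.905 × 5.622² = 262.6 − 155.0 = 107.5 m.

108 m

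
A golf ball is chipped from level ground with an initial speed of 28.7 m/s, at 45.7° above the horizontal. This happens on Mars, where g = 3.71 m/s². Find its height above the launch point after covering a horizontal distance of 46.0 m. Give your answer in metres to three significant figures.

vₓ = 28.70 cos 45.7° = 20.04 m/s; v_y0 = 28.70 sin 45.7° = 20.54 m/s.
x = vₓ t ⇒ t = 46.0/20.04 = 2.295 s.
Height: y = v_y0 t − ½ g t² = 20.54 × 2.295 − 1.855 × 2.295² = 47.14 − 9.769 = 37.37 m.

37.4 m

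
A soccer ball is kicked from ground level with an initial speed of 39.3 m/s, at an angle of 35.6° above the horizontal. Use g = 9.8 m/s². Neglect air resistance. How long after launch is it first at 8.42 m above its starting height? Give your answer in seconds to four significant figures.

Horizontal component vₓ = 39.30 cos 35.6° = 31.95 m/s; vertical v_y0 = 39.30 sin 35.6° = 22.88 m/s.
Require v_y0 t − ½ g t² = 8.42, i.e. 4.900 t² − 22.88 t + 8.42 = 0.
Quadratic formula: t = (22.88 ± √358.34) / 9.80 = (22.88 ± 18.93) / 9.80 → t = 0.4028 s or 4.266 s.
The first (ascending) time is 0.4028 s.

0.4028 s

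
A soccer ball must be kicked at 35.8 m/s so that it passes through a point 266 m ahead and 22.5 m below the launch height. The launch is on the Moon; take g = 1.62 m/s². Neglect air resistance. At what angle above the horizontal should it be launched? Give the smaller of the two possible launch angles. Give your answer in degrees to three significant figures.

Trajectory: y = x tanθ − g x² (1 + tan²θ)/(2v₀²). With x = 266, y = −22.5, v₀ = 35.8, g = 1.62:
44.72 tan²θ − 266 tanθ + (22.22) = 0.
tanθ = [266 ± √(266² − 4 × 44.72 × (22.22))] / (2 × 44.72) = (266 ± 258.4) / 89.44, giving tanθ = 0.08473 or 5.864.
θ = 4.843° or 80.32°; the smaller is 4.843°.

4.84°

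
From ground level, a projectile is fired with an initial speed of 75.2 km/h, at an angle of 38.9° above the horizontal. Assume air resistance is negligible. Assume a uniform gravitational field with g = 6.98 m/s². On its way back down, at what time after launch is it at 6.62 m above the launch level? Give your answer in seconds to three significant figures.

Convert: 75.2 km/h = 75.2/3.6 = 20.89 m/s.
Resolve: vₓ = 20.89 cos 38.9° = 16.26 m/s and v_y0 = 20.89 sin 38.9° = 13.12 m/s.
Set y = v_y0 t − ½ g t² = 6.62: 3.490 t² − 13.12 t + 6.62 = 0.
Quadratic formula: t = (13.12 ± √79.652) / 6.98 = (13.12 ± 8.925) / 6.98 → t = 0.6007 s or 3.158 s.
The descending-branch root is 3.158 s.

3.16 s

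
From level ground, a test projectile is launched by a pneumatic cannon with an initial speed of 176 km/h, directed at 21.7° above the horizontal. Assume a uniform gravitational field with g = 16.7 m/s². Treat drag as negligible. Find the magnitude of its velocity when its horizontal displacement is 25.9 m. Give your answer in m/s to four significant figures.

46.22 m/s

Convert: 176 km/h = 176/3.6 = 48.89 m/s.
Horizontal component vₓ = 48.89 cos 21.7° = 45.42 m/s; vertical v_y0 = 48.89 sin 21.7° = 18.08 m/s.
Time to reach x = 25.9 m: t = x/vₓ = 25.9/45.42 = 0.5702 s.
Vertical velocity there: v_y = v_y0 − g t = 18.08 − 16.7 × 0.5702 = 8.555 m/s.
Speed: √(vₓ² + v_y²) = √(45.42² + 8.555²) = 46.22 m/s.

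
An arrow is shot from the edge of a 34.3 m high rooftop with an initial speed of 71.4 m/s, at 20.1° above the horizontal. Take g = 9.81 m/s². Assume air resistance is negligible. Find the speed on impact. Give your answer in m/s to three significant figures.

Horizontal component vₓ = 71.40 cos 20.1° = 67.05 m/s; vertical v_y0 = 71.40 sin 20.1° = 24.54 m/s.
The projectile lands when y = 34.3 + (24.54) t − ½·9.81·t² = 0. Positive root: t = (24.54 + √(24.54² + 2·9.81·34.3)) / 9.81 = (24.54 + 35.71) / 9.81 = 6.141 s.
Vertical velocity at impact: v_y = v_y0 − g t = 24.54 − 9.81 × 6.141 = −35.71 m/s.
Speed: |v| = √(vₓ² + v_y²) = √(67.05² + 35.71²) = 75.97 m/s.

76.0 m/s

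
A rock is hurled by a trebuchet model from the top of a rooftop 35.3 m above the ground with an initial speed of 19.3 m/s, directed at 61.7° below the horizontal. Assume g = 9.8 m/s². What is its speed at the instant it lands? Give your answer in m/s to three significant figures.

32.6 m/s

Components: vₓ = 19.30 cos 61.7° = 9.150 m/s, v_y0 = −16.99 m/s (downward).
Vertical motion (up positive, ground at y = 0): 4.900 t² − (−16.99) t − 35.3 = 0, so t = (−16.99 + √(16.99² + 2·9.80·35.3)) / 9.80 = (−16.99 + 31.32) / 9.80 = 1.461 s.
Vertical velocity at impact: v_y = v_y0 − g t = −16.99 − 9.80 × 1.461 = −31.32 m/s.
Speed: |v| = √(vₓ² + v_y²) = √(9.150² + 31.32²) = 32.62 m/s.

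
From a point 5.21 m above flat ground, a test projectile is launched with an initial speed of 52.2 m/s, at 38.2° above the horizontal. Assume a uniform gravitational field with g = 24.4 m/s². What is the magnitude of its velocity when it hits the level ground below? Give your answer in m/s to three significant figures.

54.6 m/s

Components: vₓ = 52.20 cos 38.2° = 41.02 m/s, v_y0 = 52.20 sin 38.2° = 32.28 m/s.
The projectile lands when y = 5.21 + (32.28) t − ½·24.4·t² = 0. Positive root: t = (32.28 + √(32.28² + 2·24.4·5.21)) / 24.4 = (32.28 + 36.00) / 24.4 = 2.799 s.
Vertical velocity at impact: v_y = v_y0 − g t = 32.28 − 24.4 × 2.799 = −36.00 m/s.
Speed: |v| = √(vₓ² + v_y²) = √(41.02² + 36.00²) = 54.58 m/s.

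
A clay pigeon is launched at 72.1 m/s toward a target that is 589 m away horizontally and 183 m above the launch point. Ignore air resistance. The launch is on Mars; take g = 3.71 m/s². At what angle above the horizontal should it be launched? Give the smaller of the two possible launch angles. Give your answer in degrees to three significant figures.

30.8°

Trajectory: y = x tanθ − g x² (1 + tan²θ)/(2v₀²). With x = 589, y = 183, v₀ = 72.1, g = 3.71:
123.8 tan²θ − 589 tanθ + (306.8) = 0.
tanθ = [589 ± √(589² − 4 × 123.8 × (306.8))] / (2 × 123.8) = (589 ± 441.6) / 247.6, giving tanθ = 0.5954 or 4.162.
θ = 30.77° or 76.49°; the smaller is 30.77°.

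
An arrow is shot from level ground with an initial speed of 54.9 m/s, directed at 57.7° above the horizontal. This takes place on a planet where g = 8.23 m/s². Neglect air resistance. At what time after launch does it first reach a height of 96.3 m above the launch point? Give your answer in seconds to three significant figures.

Horizontal component vₓ = 54.90 cos 57.7° = 29.34 m/s; vertical v_y0 = 54.90 sin 57.7° = 46.40 m/s.
Height y(t) = 46.40 t − 4.115 t² = 96.3 gives 4.115 t² − 46.40 t + 96.3 = 0.
Quadratic formula: t = (46.40 ± √568.31) / 8.23 = (46.40 ± 23.84) / 8.23 → t = 2.742 s or 8.535 s.
The first (ascending) time is 2.742 s.

2.74 s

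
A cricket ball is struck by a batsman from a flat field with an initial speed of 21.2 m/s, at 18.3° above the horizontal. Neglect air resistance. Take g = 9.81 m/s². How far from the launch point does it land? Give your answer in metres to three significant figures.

27.3 m

Resolve: vₓ = 21.20 cos 18.3° = 20.13 m/s and v_y0 = 21.20 sin 18.3° = 6.657 m/s.
Time aloft: T = 2 v_y0 / g = 2 × 6.657 / 9.81 = 1.357 s.
Range: R = vₓ T = 20.13 × 1.357 = 27.32 m.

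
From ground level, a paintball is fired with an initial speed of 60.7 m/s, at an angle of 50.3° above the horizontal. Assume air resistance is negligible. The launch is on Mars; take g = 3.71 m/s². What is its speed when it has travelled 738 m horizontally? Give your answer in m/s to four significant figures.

Components: vₓ = 60.70 cos 50.3° = 38.77 m/s, v_y0 = 60.70 sin 50.3° = 46.70 m/s.
Time to reach x = 738 m: t = x/vₓ = 738/38.77 = 19.03 s.
Vertical velocity there: v_y = v_y0 − g t = 46.70 − 3.71 × 19.03 = −23.91 m/s.
Speed: √(vₓ² + v_y²) = √(38.77² + 23.91²) = 45.55 m/s.

45.55 m/s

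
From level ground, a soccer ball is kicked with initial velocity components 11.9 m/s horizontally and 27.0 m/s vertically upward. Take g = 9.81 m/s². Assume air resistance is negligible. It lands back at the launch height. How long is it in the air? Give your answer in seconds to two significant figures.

5.5 s

It returns to y = 0 when t = 2 v_y0 / g = 2(27.00)/9.81 = 5.505 s.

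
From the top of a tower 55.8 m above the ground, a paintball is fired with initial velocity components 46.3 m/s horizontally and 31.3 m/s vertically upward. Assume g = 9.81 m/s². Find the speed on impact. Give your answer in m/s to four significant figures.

Vertical motion (up positive, ground at y = 0): 4.905 t² − (31.30) t − 55.8 = 0, so t = (31.30 + √(31.30² + 2·9.81·55.8)) / 9.81 = (31.30 + 45.55) / 9.81 = 7.833 s.
Vertical velocity at impact: v_y = v_y0 − g t = 31.30 − 9.81 × 7.833 = −45.55 m/s.
Speed: |v| = √(vₓ² + v_y²) = √(46.30² + 45.55²) = 64.95 m/s.

64.95 m/s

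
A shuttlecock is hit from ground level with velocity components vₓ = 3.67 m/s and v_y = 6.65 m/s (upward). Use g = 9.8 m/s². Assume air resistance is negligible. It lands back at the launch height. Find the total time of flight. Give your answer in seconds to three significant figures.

1.36 s

Landing at launch height ⇒ T = 2 v_y0 / g = 2 × 6.650 / 9.80 = 1.357 s.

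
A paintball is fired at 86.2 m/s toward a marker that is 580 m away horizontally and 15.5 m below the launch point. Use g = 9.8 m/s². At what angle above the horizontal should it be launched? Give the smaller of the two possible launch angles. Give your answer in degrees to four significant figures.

Trajectory: y = x tanθ − g x² (1 + tan²θ)/(2v₀²). With x = 580, y = −15.5, v₀ = 86.2, g = 9.80:
221.8 tan²θ − 580 tanθ + (206.3) = 0.
tanθ = [580 ± √(580² − 4 × 221.8 × (206.3))] / (2 × 221.8) = (580 ± 391.5) / 443.7, giving tanθ = 0.4248 or 2.190.
θ = 23.01° or 65.46°; the smaller is 23.01°.

23.01°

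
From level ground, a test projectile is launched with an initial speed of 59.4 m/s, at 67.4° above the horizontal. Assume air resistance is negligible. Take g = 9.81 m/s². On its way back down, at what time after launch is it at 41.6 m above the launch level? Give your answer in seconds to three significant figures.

10.4 s

Resolve: vₓ = 59.40 cos 67.4° = 22.83 m/s and v_y0 = 59.40 sin 67.4° = 54.84 m/s.
Require v_y0 t − ½ g t² = 41.6, i.e. 4.905 t² − 54.84 t + 41.6 = 0.
t = [54.84 ± √(54.84² − 2·9.81·41.6)] / 9.81 = (54.84 ± 46.81) / 9.81, so t = 0.8185 s or t = 10.36 s.
The descending-branch root is 10.36 s.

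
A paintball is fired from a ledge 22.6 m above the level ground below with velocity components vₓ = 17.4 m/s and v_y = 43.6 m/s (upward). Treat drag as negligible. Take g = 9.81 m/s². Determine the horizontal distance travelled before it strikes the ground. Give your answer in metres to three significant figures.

The projectile lands when y = 22.6 + (43.60) t − ½·9.81·t² = 0. Positive root: t = (43.60 + √(43.60² + 2·9.81·22.6)) / 9.81 = (43.60 + 48.42) / 9.81 = 9.380 s.
Horizontal distance: R = vₓ t = 17.40 × 9.380 = 163.2 m.

163 m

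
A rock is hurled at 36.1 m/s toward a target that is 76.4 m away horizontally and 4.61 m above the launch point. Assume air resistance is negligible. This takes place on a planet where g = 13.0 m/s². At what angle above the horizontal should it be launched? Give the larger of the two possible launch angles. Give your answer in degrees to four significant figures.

64.14°

Trajectory: y = x tanθ − g x² (1 + tan²θ)/(2v₀²). With x = 76.4, y = 4.61, v₀ = 36.1, g = 13.0:
29.11 tan²θ − 76.4 tanθ + (33.72) = 0.
tanθ = [76.4 ± √(76.4² − 4 × 29.11 × (33.72))] / (2 × 29.11) = (76.4 ± 43.70) / 58.23, giving tanθ = 0.5616 or 2.063.
θ = 29.32° or 64.14°; the larger is 64.14°.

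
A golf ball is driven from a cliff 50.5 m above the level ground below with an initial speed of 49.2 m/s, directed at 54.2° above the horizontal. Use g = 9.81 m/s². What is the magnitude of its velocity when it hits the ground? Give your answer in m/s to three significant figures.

Components: vₓ = 49.20 cos 54.2° = 28.78 m/s, v_y0 = 49.20 sin 54.2° = 39.90 m/s.
Vertical motion (up positive, ground at y = 0): 4.905 t² − (39.90) t − 50.5 = 0, so t = (39.90 + √(39.90² + 2·9.81·50.5)) / 9.81 = (39.90 + 50.82) / 9.81 = 9.249 s.
Vertical velocity at impact: v_y = v_y0 − g t = 39.90 − 9.81 × 9.249 = −50.82 m/s.
Speed: |v| = √(vₓ² + v_y²) = √(28.78² + 50.82²) = 58.41 m/s.

58.4 m/s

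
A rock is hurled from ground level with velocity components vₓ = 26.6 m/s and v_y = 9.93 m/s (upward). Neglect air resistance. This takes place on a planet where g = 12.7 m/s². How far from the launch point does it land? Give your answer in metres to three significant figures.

41.6 m

Time aloft: T = 2 v_y0 / g = 2 × 9.930 / 12.7 = 1.564 s.
Range: R = vₓ T = 26.60 × 1.564 = 41.60 m.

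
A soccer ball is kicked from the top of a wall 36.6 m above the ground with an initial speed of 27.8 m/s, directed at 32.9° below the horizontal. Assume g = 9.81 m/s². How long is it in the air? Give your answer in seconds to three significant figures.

1.60 s

Horizontal component vₓ = 27.80 cos 32.9° = 23.34 m/s; vertical v_y0 = −15.10 m/s (downward).
The projectile lands when y = 36.6 + (−15.10) t − ½·9.81·t² = 0. Positive root: t = (−15.10 + √(15.10² + 2·9.81·36.6)) / 9.81 = (−15.10 + 30.76) / 9.81 = 1.596 s.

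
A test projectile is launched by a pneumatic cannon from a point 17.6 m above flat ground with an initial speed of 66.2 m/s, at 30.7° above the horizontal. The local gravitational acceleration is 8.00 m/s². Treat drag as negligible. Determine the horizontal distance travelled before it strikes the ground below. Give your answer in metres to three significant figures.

509 m

Components: vₓ = 66.20 cos 30.7° = 56.92 m/s, v_y0 = 66.20 sin 30.7° = 33.80 m/s.
With up positive and y = 0 at the ground: y(t) = 17.6 + (33.80) t − 4.000 t². Setting y = 0 and taking the positive root: t = [33.80 + √(33.80² + 2·8.00·17.6)] / 8.00 = (33.80 + 37.73) / 8.00 = 8.942 s.
Horizontal distance: R = vₓ t = 56.92 × 8.942 = 509.0 m.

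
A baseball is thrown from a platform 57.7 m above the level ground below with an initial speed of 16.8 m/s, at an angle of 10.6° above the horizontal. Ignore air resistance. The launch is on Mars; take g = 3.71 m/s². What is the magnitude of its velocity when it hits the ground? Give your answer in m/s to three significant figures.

26.7 m/s

Horizontal component vₓ = 16.80 cos 10.6° = 16.51 m/s; vertical v_y0 = 16.80 sin 10.6° = 3.090 m/s.
With up positive and y = 0 at the ground: y(t) = 57.7 + (3.090) t − 1.855 t². Setting y = 0 and taking the positive root: t = [3.090 + √(3.090² + 2·3.71·57.7)] / 3.71 = (3.090 + 20.92) / 3.71 = 6.472 s.
Vertical velocity at impact: v_y = v_y0 − g t = 3.090 − 3.71 × 6.472 = −20.92 m/s.
Speed: |v| = √(vₓ² + v_y²) = √(16.51² + 20.92²) = 26.65 m/s.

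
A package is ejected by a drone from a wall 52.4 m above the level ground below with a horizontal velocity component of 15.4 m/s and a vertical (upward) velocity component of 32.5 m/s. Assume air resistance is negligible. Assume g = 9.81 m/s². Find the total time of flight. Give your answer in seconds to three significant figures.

The projectile lands when y = 52.4 + (32.50) t − ½·9.81·t² = 0. Positive root: t = (32.50 + √(32.50² + 2·9.81·52.4)) / 9.81 = (32.50 + 45.65) / 9.81 = 7.967 s.

7.97 s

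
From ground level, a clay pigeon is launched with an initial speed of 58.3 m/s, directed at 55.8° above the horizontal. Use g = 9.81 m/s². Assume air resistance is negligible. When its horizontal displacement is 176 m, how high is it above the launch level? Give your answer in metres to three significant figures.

117 m

Resolve: vₓ = 58.30 cos 55.8° = 32.77 m/s and v_y0 = 58.30 sin 55.8° = 48.22 m/s.
Time to reach x = 176 m: t = x/vₓ = 176/32.77 = 5.371 s.
Height: y = v_y0 t − ½ g t² = 48.22 × 5.371 − 4.905 × 5.371² = 259.0 − 141.5 = 117.5 m.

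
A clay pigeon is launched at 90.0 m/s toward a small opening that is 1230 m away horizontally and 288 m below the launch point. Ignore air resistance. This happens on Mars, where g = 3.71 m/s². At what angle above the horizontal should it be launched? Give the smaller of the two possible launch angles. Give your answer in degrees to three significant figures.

2.76°

Trajectory: y = x tanθ − g x² (1 + tan²θ)/(2v₀²). With x = 1230, y = −288, v₀ = 90.0, g = 3.71:
346.5 tan²θ − 1230 tanθ + (58.47) = 0.
tanθ = [1230 ± √(1230² − 4 × 346.5 × (58.47))] / (2 × 346.5) = (1230 ± 1197) / 692.9, giving tanθ = 0.04819 or 3.502.
θ = 2.759° or 74.06°; the smaller is 2.759°.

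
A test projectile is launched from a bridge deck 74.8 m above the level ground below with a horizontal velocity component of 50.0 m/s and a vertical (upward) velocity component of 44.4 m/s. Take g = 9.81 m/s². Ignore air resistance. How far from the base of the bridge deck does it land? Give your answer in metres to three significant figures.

The projectile lands when y = 74.8 + (44.40) t − ½·9.81·t² = 0. Positive root: t = (44.40 + √(44.40² + 2·9.81·74.8)) / 9.81 = (44.40 + 58.64) / 9.81 = 10.50 s.
Horizontal distance: R = vₓ t = 50.00 × 10.50 = 525.2 m.

525 m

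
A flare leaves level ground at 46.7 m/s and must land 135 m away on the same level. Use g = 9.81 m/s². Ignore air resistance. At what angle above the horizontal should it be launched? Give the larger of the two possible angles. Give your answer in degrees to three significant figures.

71.3°

From R = (v₀²/g) sin 2θ: sin 2θ = 9.81 × 135 / 2180.9 = 0.6073.
2θ = 37.39° or 180° − 37.39° = 142.6°, so θ = 18.70° or 71.30°.
The larger angle is 71.30°.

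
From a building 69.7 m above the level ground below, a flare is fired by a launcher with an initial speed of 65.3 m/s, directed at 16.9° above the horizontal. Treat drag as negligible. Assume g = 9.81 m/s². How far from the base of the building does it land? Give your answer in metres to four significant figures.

385.6 m

vₓ = 65.30 cos 16.9° = 62.48 m/s; v_y0 = 65.30 sin 16.9° = 18.98 m/s.
Vertical motion (up positive, ground at y = 0): 4.905 t² − (18.98) t − 69.7 = 0, so t = (18.98 + √(18.98² + 2·9.81·69.7)) / 9.81 = (18.98 + 41.57) / 9.81 = 6.172 s.
Horizontal distance: R = vₓ t = 62.48 × 6.172 = 385.6 m.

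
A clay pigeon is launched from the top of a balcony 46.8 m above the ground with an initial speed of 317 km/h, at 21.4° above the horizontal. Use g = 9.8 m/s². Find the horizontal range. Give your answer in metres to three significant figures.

Convert: 317 km/h = 317/3.6 = 88.06 m/s.
Components: vₓ = 88.06 cos 21.4° = 81.98 m/s, v_y0 = 88.06 sin 21.4° = 32.13 m/s.
With up positive and y = 0 at the ground: y(t) = 46.8 + (32.13) t − 4.900 t². Setting y = 0 and taking the positive root: t = [32.13 + √(32.13² + 2·9.80·46.8)] / 9.80 = (32.13 + 44.15) / 9.80 = 7.784 s.
Horizontal distance: R = vₓ t = 81.98 × 7.784 = 638.2 m.

638 m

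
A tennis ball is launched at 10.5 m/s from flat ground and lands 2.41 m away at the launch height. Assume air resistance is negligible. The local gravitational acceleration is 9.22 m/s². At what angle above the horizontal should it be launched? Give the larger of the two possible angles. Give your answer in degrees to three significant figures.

84.2°

R = v₀² sin 2θ / g gives sin 2θ = gR/v₀² = 9.22·2.41/10.5² = 0.2015.
2θ = 11.63° or 180° − 11.63° = 168.4°, so θ = 5.814° or 84.19°.
The larger angle is 84.19°.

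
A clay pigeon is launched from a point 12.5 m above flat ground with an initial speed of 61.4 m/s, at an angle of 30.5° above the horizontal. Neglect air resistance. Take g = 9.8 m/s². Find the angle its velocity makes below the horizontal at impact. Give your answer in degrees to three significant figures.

Resolve: vₓ = 61.40 cos 30.5° = 52.90 m/s and v_y0 = 61.40 sin 30.5° = 31.16 m/s.
Vertical motion (up positive, ground at y = 0): 4.900 t² − (31.16) t − 12.5 = 0, so t = (31.16 + √(31.16² + 2·9.80·12.5)) / 9.80 = (31.16 + 34.87) / 9.80 = 6.738 s.
At impact: v_y = v_y0 − g t = −34.87 m/s; vₓ = 52.90 m/s.
Angle below horizontal: arctan(|v_y|/vₓ) = arctan(34.87/52.90) = 33.39°.

33.4°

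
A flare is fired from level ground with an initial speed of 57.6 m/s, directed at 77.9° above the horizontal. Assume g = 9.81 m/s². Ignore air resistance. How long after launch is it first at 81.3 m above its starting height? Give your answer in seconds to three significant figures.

vₓ = 57.60 cos 77.9° = 12.07 m/s; v_y0 = 57.60 sin 77.9° = 56.32 m/s.
Height y(t) = 56.32 t − 4.905 t² = 81.3 gives 4.905 t² − 56.32 t + 81.3 = 0.
t = [56.32 ± √(56.32² − 2·9.81·81.3)] / 9.81 = (56.32 ± 39.71) / 9.81, so t = 1.693 s or t = 9.789 s.
The first (ascending) time is 1.693 s.

1.69 s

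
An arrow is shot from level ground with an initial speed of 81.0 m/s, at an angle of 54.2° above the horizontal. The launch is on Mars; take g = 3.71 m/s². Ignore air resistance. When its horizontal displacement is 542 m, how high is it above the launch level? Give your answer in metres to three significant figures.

509 m

Resolve: vₓ = 81.00 cos 54.2° = 47.38 m/s and v_y0 = 81.00 sin 54.2° = 65.70 m/s.
At x = 542 m, t = x/vₓ = 542/47.38 = 11.44 s.
Height: y = v_y0 t − ½ g t² = 65.70 × 11.44 − 1.855 × 11.44² = 751.5 − 242.7 = 508.8 m.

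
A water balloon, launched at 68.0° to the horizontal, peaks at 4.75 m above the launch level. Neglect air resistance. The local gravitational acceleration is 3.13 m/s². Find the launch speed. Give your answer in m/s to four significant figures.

5.881 m/s

At the peak v_y = 0, so v_y0 = √(2gH) = √(2 × 3.13 × 4.75) = 5.453 m/s.
v_y0 = v₀ sin θ ⇒ v₀ = 5.453 / sin 68.0° = 5.881 m/s.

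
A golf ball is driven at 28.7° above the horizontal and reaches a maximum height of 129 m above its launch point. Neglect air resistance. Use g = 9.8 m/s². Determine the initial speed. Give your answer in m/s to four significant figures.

104.7 m/s

At the peak v_y = 0, so v_y0 = √(2gH) = √(2 × 9.80 × 129) = 50.28 m/s.
v_y0 = v₀ sin θ ⇒ v₀ = 50.28 / sin 28.7° = 104.7 m/s.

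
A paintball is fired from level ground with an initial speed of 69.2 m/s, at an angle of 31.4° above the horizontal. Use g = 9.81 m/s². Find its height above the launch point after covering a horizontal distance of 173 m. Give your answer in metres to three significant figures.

vₓ = 69.20 cos 31.4° = 59.07 m/s; v_y0 = 69.20 sin 31.4° = 36.05 m/s.
Time to reach x = 173 m: t = x/vₓ = 173/59.07 = 2.929 s.
Height: y = v_y0 t − ½ g t² = 36.05 × 2.929 − 4.905 × 2.929² = 105.6 − 42.08 = 63.52 m.

63.5 m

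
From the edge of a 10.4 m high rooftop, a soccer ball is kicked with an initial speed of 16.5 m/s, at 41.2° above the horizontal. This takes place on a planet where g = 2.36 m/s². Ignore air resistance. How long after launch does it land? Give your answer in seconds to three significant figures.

10.1 s

Resolve: vₓ = 16.50 cos 41.2° = 12.41 m/s and v_y0 = 16.50 sin 41.2° = 10.87 m/s.
Vertical motion (up positive, ground at y = 0): 1.180 t² − (10.87) t − 10.4 = 0, so t = (10.87 + √(10.87² + 2·2.36·10.4)) / 2.36 = (10.87 + 12.93) / 2.36 = 10.08 s.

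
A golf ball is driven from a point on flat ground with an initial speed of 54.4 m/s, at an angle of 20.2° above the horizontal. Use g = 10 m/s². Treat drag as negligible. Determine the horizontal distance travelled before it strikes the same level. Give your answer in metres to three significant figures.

192 m

Components: vₓ = 54.40 cos 20.2° = 51.05 m/s, v_y0 = 54.40 sin 20.2° = 18.78 m/s.
Flight time T = 2 v_y0 / g = 3.757 s.
Range: R = vₓ T = 51.05 × 3.757 = 191.8 m.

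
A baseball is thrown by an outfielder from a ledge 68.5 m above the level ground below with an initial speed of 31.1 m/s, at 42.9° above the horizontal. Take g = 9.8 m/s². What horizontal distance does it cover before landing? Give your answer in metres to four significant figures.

Components: vₓ = 31.10 cos 42.9° = 22.78 m/s, v_y0 = 31.10 sin 42.9° = 21.17 m/s.
Vertical motion (up positive, ground at y = 0): 4.900 t² − (21.17) t − 68.5 = 0, so t = (21.17 + √(21.17² + 2·9.80·68.5)) / 9.80 = (21.17 + 42.32) / 9.80 = 6.478 s.
Horizontal distance: R = vₓ t = 22.78 × 6.478 = 147.6 m.

147.6 m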